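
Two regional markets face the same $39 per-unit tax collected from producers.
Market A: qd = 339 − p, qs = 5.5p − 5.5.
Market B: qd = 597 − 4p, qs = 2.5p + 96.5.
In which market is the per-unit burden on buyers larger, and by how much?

Market A: pre-tax p* = $53, q* = 286; post-tax q = 253; per-unit burden on buyers = $33.
Market B: pre-tax p* = $77, q* = 289; post-tax q = 229; per-unit burden on buyers = $15.
Difference: $33 vs $15 → market A is larger by $18.

Market A, by $18.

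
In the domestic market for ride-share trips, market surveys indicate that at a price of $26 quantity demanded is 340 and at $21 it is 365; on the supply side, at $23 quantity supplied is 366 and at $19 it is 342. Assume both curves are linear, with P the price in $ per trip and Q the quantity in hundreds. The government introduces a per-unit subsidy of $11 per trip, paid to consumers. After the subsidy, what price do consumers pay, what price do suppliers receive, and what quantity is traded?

Demand slope: (365 − 340)/(21 − 26) = -5, so Qd = 470 − 5P.
Supply slope: (342 − 366)/(19 − 23) = 6, so Qs = 6P + 228.
Without the subsidy, 470 − 5P = 6P + 228 gives 11P = 242, so P* = $22 and Q* = 360.
With a per-unit subsidy paid to consumers, each effectively pays P − 11, so demand becomes Qd = 470 − 5(P − 11).
Solving gives Q = 390 with consumers paying $16 and suppliers receiving $27 (the $11 wedge).

Consumers pay $16; suppliers receive $27; quantity = 390.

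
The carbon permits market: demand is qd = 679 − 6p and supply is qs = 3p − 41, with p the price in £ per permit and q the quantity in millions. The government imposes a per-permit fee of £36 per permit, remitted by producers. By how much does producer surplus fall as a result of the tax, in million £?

Before the tax: set 679 − 6p = 3p − 41 → p* = £80, q* = 199.
With the tax collected from producers, supply shifts: qs = 3(p − 36) − 41.
Solving gives q = 127 with consumers paying £92 and producers receiving £56 (the £36 wedge).
ΔPS is the trapezoid between Q = 127 and Q = 199 of height £24: ½ · (199 + 127) · 24 = £3912.

Producer surplus falls by £3912 million.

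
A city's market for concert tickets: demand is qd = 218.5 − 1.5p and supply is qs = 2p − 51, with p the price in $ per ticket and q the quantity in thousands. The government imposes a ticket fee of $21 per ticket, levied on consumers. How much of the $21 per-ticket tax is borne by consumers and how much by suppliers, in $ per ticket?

Without the tax, 218.5 − 1.5p = 2p − 51 gives 3.5p = 269.5, so p* = $77 and q* = 103.
With the tax collected from consumers, demand (in seller-price terms) shifts: qd = 218.5 − 1.5(p + 21).
Solving gives q = 85 with consumers paying $89 and suppliers receiving $68 (the $21 wedge).
Burden on consumers: $12; on suppliers: $9. (They sum to $21.)

Consumers bear $12 per ticket; suppliers bear $9 per ticket.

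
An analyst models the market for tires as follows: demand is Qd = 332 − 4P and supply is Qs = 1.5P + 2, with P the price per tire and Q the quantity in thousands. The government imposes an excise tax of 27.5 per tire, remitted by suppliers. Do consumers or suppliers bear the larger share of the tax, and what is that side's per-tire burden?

Suppliers bear the larger share: 20 per tire.

Without the tax, 332 − 4P = 1.5P + 2 gives 5.5P = 330, so P* = 60 and Q* = 92.
With the tax collected from suppliers, supply shifts: Qs = 1.5(P − 27.5) + 2.
Solving gives Q = 62 with consumers paying 67.5 and suppliers receiving 40 (the 27.5 wedge).
Per-tire burden: consumers 7.5, suppliers 20.
Suppliers take the larger share because supply is less price-elastic here (demand slope 4 vs supply slope 1.5).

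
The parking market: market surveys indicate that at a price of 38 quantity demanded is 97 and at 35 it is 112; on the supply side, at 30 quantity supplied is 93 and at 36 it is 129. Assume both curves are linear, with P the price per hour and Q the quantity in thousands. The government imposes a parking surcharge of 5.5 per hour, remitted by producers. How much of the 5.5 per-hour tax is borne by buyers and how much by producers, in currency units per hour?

Demand slope: (112 − 97)/(35 − 38) = -5, so Qd = 287 − 5P.
Supply slope: (129 − 93)/(36 − 30) = 6, so Qs = 6P − 87.
Before the tax: set 287 − 5P = 6P − 87 → P* = 34, Q* = 117.
With the tax collected from producers, supply shifts: Qs = 6(P − 5.5) − 87.
New equilibrium: buyers pay 37, producers receive 31.5, Q = 102. (Wedge: Pb − Ps = 5.5.)
Burden on buyers: 3; on producers: 2.5. (They sum to 5.5.)

Buyers bear 3 per hour; producers bear 2.5 per hour.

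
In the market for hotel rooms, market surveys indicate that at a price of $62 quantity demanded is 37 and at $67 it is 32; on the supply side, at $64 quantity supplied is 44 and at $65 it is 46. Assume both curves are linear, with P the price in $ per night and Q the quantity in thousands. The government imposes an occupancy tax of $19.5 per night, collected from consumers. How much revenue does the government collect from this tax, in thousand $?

Tax revenue = $487.5 thousand.

Demand slope: (32 − 37)/(67 − 62) = -1, so Qd = 99 − P.
Supply slope: (46 − 44)/(65 − 64) = 2, so Qs = 2P − 84.
Before the tax: set 99 − P = 2P − 84 → P* = $61, Q* = 38.
With the tax collected from consumers, demand (in seller-price terms) shifts: Qd = 99 − (P + 19.5).
Solving gives Q = 25 with consumers paying $74 and sellers receiving $54.5 (the $19.5 wedge).
Revenue = t · Q = 19.5 · 25 = $487.5.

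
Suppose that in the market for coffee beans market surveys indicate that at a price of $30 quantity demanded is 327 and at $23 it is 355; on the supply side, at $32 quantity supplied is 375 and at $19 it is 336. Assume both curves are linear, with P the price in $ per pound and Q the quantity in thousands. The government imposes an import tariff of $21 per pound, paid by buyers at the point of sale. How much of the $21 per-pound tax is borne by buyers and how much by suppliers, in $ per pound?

Buyers bear $9 per pound; suppliers bear $12 per pound.

Demand slope: (355 − 327)/(23 − 30) = -4, so Qd = 447 − 4P.
Supply slope: (336 − 375)/(19 − 32) = 3, so Qs = 3P + 279.
Without the tax, 447 − 4P = 3P + 279 gives 7P = 168, so P* = $24 and Q* = 351.
With the tax collected from buyers, demand (in seller-price terms) shifts: Qd = 447 − 4(P + 21).
New equilibrium: buyers pay $33, suppliers receive $12, Q = 315. (Wedge: Pb − Ps = 21.)
Burden on buyers: $9; on suppliers: $12. (They sum to $21.)
The less price-elastic side of the market bears the larger share of a per-unit tax.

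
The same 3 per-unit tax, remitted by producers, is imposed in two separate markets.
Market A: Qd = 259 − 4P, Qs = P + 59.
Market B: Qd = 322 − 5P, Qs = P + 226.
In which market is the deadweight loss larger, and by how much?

Market B, by 0.15.

Market A: pre-tax P* = 40, Q* = 99; post-tax Q = 96.6; deadweight loss = 3.6.
Market B: pre-tax P* = 16, Q* = 242; post-tax Q = 239.5; deadweight loss = 3.75.
Difference: 3.6 vs 3.75 → market B is larger by 0.15.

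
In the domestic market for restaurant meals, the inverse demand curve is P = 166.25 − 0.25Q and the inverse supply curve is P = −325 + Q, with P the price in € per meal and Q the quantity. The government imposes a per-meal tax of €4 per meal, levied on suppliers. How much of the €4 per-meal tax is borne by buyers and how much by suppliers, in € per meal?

Buyers bear €0.8 per meal; suppliers bear €3.2 per meal.

Inverting to Q(P) form: Qd = 665 − 4P; Qs = P + 325.
Without the tax, 665 − 4P = P + 325 gives 5P = 340, so P* = €68 and Q* = 393.
With the tax collected from suppliers, supply shifts: Qs = (P − 4) + 325.
Solving gives Q = 389.8 with buyers paying €68.8 and suppliers receiving €64.8 (the €4 wedge).
Burden on buyers: €0.8; on suppliers: €3.2. (They sum to €4.)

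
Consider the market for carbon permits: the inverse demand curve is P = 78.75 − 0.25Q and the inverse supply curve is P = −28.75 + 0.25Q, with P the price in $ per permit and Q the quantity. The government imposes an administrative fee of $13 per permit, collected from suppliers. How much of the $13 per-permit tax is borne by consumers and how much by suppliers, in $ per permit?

Rewrite in direct form: Qd = 315 − 4P and Qs = 4P + 115.
Before the tax: set 315 − 4P = 4P + 115 → P* = $25, Q* = 215.
With the tax collected from suppliers, supply shifts: Qs = 4(P − 13) + 115.
Solving gives Q = 189 with consumers paying $31.5 and suppliers receiving $18.5 (the $13 wedge).
Burden on consumers: $6.5; on suppliers: $6.5. (They sum to $13.)
The less price-elastic side of the market bears the larger share of a per-unit tax.

Consumers bear $6.5 per permit; suppliers bear $6.5 per permit.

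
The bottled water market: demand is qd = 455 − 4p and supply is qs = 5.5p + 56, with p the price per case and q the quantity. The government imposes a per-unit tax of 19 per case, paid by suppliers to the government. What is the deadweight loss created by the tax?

Deadweight loss = 418.

Before the tax: set 455 − 4p = 5.5p + 56 → p* = 42, q* = 287.
With the tax collected from suppliers, supply shifts: qs = 5.5(p − 19) + 56.
New equilibrium: buyers pay 53, suppliers receive 34, q = 243. (Wedge: pb − ps = 19.)
Quantity falls by |ΔQ| = |287 − 243| = 44.
DWL = ½ · t · |ΔQ| = ½ · 19 · 44 = 418.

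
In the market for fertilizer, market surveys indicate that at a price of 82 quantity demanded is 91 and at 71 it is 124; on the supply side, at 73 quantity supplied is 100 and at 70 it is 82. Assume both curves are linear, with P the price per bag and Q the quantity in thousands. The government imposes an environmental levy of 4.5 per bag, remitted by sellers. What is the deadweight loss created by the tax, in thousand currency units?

Deadweight loss = 20.25 thousand.

Demand slope: (124 − 91)/(71 − 82) = -3, so Qd = 337 − 3P.
Supply slope: (82 − 100)/(70 − 73) = 6, so Qs = 6P − 338.
Before the tax: set 337 − 3P = 6P − 338 → P* = 75, Q* = 112.
With the tax collected from sellers, supply shifts: Qs = 6(P − 4.5) − 338.
Solving gives Q = 103 with consumers paying 78 and sellers receiving 73.5 (the 4.5 wedge).
Quantity falls by |ΔQ| = |112 − 103| = 9.
DWL = ½ · t · |ΔQ| = ½ · 4.5 · 9 = 20.25.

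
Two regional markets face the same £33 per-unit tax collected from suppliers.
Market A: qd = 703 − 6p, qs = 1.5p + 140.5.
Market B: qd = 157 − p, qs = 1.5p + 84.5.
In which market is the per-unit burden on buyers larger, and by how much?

Market A: pre-tax p* = £75, q* = 253; post-tax q = 213.4; per-unit burden on buyers = £6.6.
Market B: pre-tax p* = £29, q* = 128; post-tax q = 108.2; per-unit burden on buyers = £19.8.
Difference: £6.6 vs £19.8 → market B is larger by £13.2.

Market B, by £13.2.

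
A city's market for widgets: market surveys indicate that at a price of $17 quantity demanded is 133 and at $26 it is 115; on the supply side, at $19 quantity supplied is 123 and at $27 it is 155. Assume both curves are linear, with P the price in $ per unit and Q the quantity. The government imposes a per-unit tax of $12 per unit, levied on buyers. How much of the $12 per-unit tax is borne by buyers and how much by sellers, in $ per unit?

Demand slope: (115 − 133)/(26 − 17) = -2, so Qd = 167 − 2P.
Supply slope: (155 − 123)/(27 − 19) = 4, so Qs = 4P + 47.
Before the tax: set 167 − 2P = 4P + 47 → P* = $20, Q* = 127.
With the tax collected from buyers, demand (in seller-price terms) shifts: Qd = 167 − 2(P + 12).
Solving gives Q = 111 with buyers paying $28 and sellers receiving $16 (the $12 wedge).
Burden on buyers: $8; on sellers: $4. (They sum to $12.)
The less price-elastic side of the market bears the larger share of a per-unit tax.

Buyers bear $8 per unit; sellers bear $4 per unit.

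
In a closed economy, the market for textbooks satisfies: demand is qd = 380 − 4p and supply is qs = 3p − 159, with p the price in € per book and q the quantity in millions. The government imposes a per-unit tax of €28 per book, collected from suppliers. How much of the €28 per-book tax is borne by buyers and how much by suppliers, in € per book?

Buyers bear €12 per book; suppliers bear €16 per book.

Before the tax: set 380 − 4p = 3p − 159 → p* = €77, q* = 72.
With the tax collected from suppliers, supply shifts: qs = 3(p − 28) − 159.
Solving gives q = 24 with buyers paying €89 and suppliers receiving €61 (the €28 wedge).
Burden on buyers: €12; on suppliers: €16. (They sum to €28.)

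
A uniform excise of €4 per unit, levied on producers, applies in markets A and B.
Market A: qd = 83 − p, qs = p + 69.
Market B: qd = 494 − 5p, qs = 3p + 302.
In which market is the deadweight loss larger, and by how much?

Market B, by €11.

Market A: pre-tax p* = €7, q* = 76; post-tax q = 74; deadweight loss = €4.
Market B: pre-tax p* = €24, q* = 374; post-tax q = 366.5; deadweight loss = €15.
Difference: €4 vs €15 → market B is larger by €11.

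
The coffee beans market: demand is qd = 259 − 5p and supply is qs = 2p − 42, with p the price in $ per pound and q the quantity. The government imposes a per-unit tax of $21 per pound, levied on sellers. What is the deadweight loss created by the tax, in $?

Deadweight loss = $315.

Before the tax: set 259 − 5p = 2p − 42 → p* = $43, q* = 44.
With the tax collected from sellers, supply shifts: qs = 2(p − 21) − 42.
Solving gives q = 14 with consumers paying $49 and sellers receiving $28 (the $21 wedge).
Quantity falls by |ΔQ| = |44 − 14| = 30.
DWL = ½ · t · |ΔQ| = ½ · 21 · 30 = $315.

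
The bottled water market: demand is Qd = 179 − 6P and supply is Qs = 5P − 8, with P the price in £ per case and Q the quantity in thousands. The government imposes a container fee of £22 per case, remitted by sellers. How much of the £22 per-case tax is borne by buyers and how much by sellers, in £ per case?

Buyers bear £10 per case; sellers bear £12 per case.

Without the tax, 179 − 6P = 5P − 8 gives 11P = 187, so P* = £17 and Q* = 77.
With the tax collected from sellers, supply shifts: Qs = 5(P − 22) − 8.
New equilibrium: buyers pay £27, sellers receive £5, Q = 17. (Wedge: Pb − Ps = 22.)
Burden on buyers: £10; on sellers: £12. (They sum to £22.)
The less price-elastic side of the market bears the larger share of a per-unit tax.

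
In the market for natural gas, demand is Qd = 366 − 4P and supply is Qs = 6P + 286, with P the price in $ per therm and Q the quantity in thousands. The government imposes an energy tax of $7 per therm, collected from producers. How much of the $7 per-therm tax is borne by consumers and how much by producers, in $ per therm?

Without the tax, 366 − 4P = 6P + 286 gives 10P = 80, so P* = $8 and Q* = 334.
With the tax collected from producers, supply shifts: Qs = 6(P − 7) + 286.
Solving gives Q = 317.2 with consumers paying $12.2 and producers receiving $5.2 (the $7 wedge).
Burden on consumers: $4.2; on producers: $2.8. (They sum to $7.)
The less price-elastic side of the market bears the larger share of a per-unit tax.

Consumers bear $4.2 per therm; producers bear $2.8 per therm.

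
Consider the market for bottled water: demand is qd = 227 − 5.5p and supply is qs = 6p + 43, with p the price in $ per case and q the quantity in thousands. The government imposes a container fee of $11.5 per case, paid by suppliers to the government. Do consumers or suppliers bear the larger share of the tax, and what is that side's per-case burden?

Without the tax, 227 − 5.5p = 6p + 43 gives 11.5p = 184, so p* = $16 and q* = 139.
With the tax collected from suppliers, supply shifts: qs = 6(p − 11.5) + 43.
New equilibrium: consumers pay $22, suppliers receive $10.5, q = 106. (Wedge: pb − ps = 11.5.)
Per-case burden: consumers $6, suppliers $5.5.
Consumers take the larger share because demand is less price-elastic here (demand slope 5.5 vs supply slope 6).

Consumers bear the larger share: $6 per case.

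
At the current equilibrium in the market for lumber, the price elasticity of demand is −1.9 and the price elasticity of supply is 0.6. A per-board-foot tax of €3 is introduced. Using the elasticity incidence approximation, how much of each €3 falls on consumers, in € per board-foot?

Incidence ratio: consumers' share ≈ εs / (εs + |εd|) = 0.6 / (0.6 + 1.9) = 0.24.
So consumers bear ≈ 0.24 × €3 = €0.72; suppliers bear €2.28.

Consumers bear ≈ €0.72 per board-foot.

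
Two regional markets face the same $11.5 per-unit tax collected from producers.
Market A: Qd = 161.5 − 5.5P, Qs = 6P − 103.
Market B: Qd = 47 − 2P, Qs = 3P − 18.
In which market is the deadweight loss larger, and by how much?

Market A: pre-tax P* = $23, Q* = 35; post-tax Q = 2; deadweight loss = $189.75.
Market B: pre-tax P* = $13, Q* = 21; post-tax Q = 7.2; deadweight loss = $79.35.
Difference: $189.75 vs $79.35 → market A is larger by $110.4.

Market A, by $110.4.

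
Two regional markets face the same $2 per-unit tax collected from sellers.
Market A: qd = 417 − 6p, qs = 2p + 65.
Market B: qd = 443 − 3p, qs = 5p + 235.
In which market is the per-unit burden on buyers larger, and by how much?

Market B, by $0.75.

Market A: pre-tax p* = $44, q* = 153; post-tax q = 150; per-unit burden on buyers = $0.5.
Market B: pre-tax p* = $26, q* = 365; post-tax q = 361.25; per-unit burden on buyers = $1.25.
Difference: $0.5 vs $1.25 → market B is larger by $0.75.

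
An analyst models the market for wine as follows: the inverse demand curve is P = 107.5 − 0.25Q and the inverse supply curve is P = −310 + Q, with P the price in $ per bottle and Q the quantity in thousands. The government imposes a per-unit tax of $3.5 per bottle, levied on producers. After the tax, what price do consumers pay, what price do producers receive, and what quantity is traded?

Inverting to Q(P) form: Qd = 430 − 4P; Qs = P + 310.
Before the tax: set 430 − 4P = P + 310 → P* = $24, Q* = 334.
With the tax collected from producers, supply shifts: Qs = (P − 3.5) + 310.
New equilibrium: consumers pay $24.7, producers receive $21.2, Q = 331.2. (Wedge: Pb − Ps = 3.5.)
The less price-elastic side of the market bears the larger share of a per-unit tax.

Consumers pay $24.7; producers receive $21.2; quantity = 331.2.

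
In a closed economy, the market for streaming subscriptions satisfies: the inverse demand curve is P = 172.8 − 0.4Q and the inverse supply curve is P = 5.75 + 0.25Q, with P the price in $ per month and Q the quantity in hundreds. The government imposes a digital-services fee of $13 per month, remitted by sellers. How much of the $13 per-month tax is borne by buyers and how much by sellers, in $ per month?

Buyers bear $8 per month; sellers bear $5 per month.

Inverting to Q(P) form: Qd = 432 − 2.5P; Qs = 4P − 23.
Without the tax, 432 − 2.5P = 4P − 23 gives 6.5P = 455, so P* = $70 and Q* = 257.
With the tax collected from sellers, supply shifts: Qs = 4(P − 13) − 23.
Solving gives Q = 237 with buyers paying $78 and sellers receiving $65 (the $13 wedge).
Burden on buyers: $8; on sellers: $5. (They sum to $13.)
The less price-elastic side of the market bears the larger share of a per-unit tax.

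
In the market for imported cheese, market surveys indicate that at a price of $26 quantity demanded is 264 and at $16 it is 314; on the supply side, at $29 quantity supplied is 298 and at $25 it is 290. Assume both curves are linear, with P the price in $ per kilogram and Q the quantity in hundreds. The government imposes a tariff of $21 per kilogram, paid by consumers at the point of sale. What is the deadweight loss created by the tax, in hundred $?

Demand slope: (314 − 264)/(16 − 26) = -5, so Qd = 394 − 5P.
Supply slope: (290 − 298)/(25 − 29) = 2, so Qs = 2P + 240.
Before the tax: set 394 − 5P = 2P + 240 → P* = $22, Q* = 284.
With the tax collected from consumers, demand (in seller-price terms) shifts: Qd = 394 − 5(P + 21).
New equilibrium: consumers pay $28, sellers receive $7, Q = 254. (Wedge: Pb − Ps = 21.)
Quantity falls by |ΔQ| = |284 − 254| = 30.
DWL = ½ · t · |ΔQ| = ½ · 21 · 30 = $315.

Deadweight loss = $315 hundred.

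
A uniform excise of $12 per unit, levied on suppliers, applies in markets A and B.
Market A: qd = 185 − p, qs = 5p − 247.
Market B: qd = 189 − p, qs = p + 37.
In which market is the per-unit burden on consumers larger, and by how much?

Market A, by $4.

Market A: pre-tax p* = $72, q* = 113; post-tax q = 103; per-unit burden on consumers = $10.
Market B: pre-tax p* = $76, q* = 113; post-tax q = 107; per-unit burden on consumers = $6.
Difference: $10 vs $6 → market A is larger by $4.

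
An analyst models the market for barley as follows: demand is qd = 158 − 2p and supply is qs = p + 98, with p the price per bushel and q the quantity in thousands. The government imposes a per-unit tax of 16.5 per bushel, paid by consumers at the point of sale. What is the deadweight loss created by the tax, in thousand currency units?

Without the tax, 158 − 2p = p + 98 gives 3p = 60, so p* = 20 and q* = 118.
With the tax collected from consumers, demand (in seller-price terms) shifts: qd = 158 − 2(p + 16.5).
Solving gives q = 107 with consumers paying 25.5 and producers receiving 9 (the 16.5 wedge).
Quantity falls by |ΔQ| = |118 − 107| = 11.
DWL = ½ · t · |ΔQ| = ½ · 16.5 · 11 = 90.75.

Deadweight loss = 90.75 thousand.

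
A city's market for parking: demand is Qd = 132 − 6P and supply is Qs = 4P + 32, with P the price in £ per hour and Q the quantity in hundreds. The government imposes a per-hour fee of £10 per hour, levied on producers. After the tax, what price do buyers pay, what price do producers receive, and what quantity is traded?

Buyers pay £14; producers receive £4; quantity = 48.

Without the tax, 132 − 6P = 4P + 32 gives 10P = 100, so P* = £10 and Q* = 72.
With the tax collected from producers, supply shifts: Qs = 4(P − 10) + 32.
Solving gives Q = 48 with buyers paying £14 and producers receiving £4 (the £10 wedge).
The less price-elastic side of the market bears the larger share of a per-unit tax.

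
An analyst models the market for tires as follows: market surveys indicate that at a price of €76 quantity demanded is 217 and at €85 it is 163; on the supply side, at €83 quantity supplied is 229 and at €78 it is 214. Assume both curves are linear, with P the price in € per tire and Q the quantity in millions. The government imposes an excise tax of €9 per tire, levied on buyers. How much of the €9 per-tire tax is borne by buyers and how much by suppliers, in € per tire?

Demand slope: (163 − 217)/(85 − 76) = -6, so Qd = 673 − 6P.
Supply slope: (214 − 229)/(78 − 83) = 3, so Qs = 3P − 20.
Before the tax: set 673 − 6P = 3P − 20 → P* = €77, Q* = 211.
With the tax collected from buyers, demand (in seller-price terms) shifts: Qd = 673 − 6(P + 9).
Solving gives Q = 193 with buyers paying €80 and suppliers receiving €71 (the €9 wedge).
Burden on buyers: €3; on suppliers: €6. (They sum to €9.)
The less price-elastic side of the market bears the larger share of a per-unit tax.

Buyers bear €3 per tire; suppliers bear €6 per tire.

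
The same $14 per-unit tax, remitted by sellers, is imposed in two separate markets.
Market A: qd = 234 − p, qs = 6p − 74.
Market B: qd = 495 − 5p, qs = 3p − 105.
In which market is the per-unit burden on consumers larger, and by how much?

Market A, by $6.75.

Market A: pre-tax p* = $44, q* = 190; post-tax q = 178; per-unit burden on consumers = $12.
Market B: pre-tax p* = $75, q* = 120; post-tax q = 93.75; per-unit burden on consumers = $5.25.
Difference: $12 vs $5.25 → market A is larger by $6.75.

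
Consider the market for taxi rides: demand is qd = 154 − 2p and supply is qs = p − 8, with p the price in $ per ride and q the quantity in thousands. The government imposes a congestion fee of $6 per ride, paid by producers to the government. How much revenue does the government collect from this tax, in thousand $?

Tax revenue = $252 thousand.

Without the tax, 154 − 2p = p − 8 gives 3p = 162, so p* = $54 and q* = 46.
With the tax collected from producers, supply shifts: qs = (p − 6) − 8.
Solving gives q = 42 with buyers paying $56 and producers receiving $50 (the $6 wedge).
Revenue = t · Q = 6 · 42 = $252.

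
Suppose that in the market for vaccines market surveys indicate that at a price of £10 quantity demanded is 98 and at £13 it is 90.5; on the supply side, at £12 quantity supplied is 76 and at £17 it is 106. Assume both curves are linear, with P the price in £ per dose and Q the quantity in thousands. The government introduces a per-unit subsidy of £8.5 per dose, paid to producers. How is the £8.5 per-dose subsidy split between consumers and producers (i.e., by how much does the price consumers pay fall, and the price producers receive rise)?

Consumers gain £6 per dose; producers gain £2.5 per dose.

Demand slope: (90.5 − 98)/(13 − 10) = -2.5, so Qd = 123 − 2.5P.
Supply slope: (106 − 76)/(17 − 12) = 6, so Qs = 6P + 4.
Before the subsidy: set 123 − 2.5P = 6P + 4 → P* = £14, Q* = 88.
With a per-unit subsidy paid to producers, each receives P + 8.5 per unit sold, so supply becomes Qs = 6(P + 8.5) + 4.
Solving gives Q = 103 with consumers paying £8 and producers receiving £16.5 (the £8.5 wedge).
Gain to consumers: £6; to producers: £2.5. (They sum to £8.5.)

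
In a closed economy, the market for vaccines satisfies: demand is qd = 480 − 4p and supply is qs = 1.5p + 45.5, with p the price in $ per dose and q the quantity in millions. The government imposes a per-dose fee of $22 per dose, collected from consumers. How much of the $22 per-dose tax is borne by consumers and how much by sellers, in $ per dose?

Without the tax, 480 − 4p = 1.5p + 45.5 gives 5.5p = 434.5, so p* = $79 and q* = 164.
With the tax collected from consumers, demand (in seller-price terms) shifts: qd = 480 − 4(p + 22).
New equilibrium: consumers pay $85, sellers receive $63, q = 140. (Wedge: pb − ps = 22.)
Burden on consumers: $6; on sellers: $16. (They sum to $22.)

Consumers bear $6 per dose; sellers bear $16 per dose.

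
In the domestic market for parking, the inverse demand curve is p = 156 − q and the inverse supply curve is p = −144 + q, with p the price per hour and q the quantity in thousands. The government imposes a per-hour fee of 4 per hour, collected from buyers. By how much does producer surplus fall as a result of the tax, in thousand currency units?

Inverting to q(p) form: qd = 156 − p; qs = p + 144.
Before the tax: set 156 − p = p + 144 → p* = 6, q* = 150.
With the tax collected from buyers, demand (in seller-price terms) shifts: qd = 156 − (p + 4).
New equilibrium: buyers pay 8, sellers receive 4, q = 148. (Wedge: pb − ps = 4.)
ΔPS is the trapezoid between Q = 148 and Q = 150 of height 2: ½ · (150 + 148) · 2 = 298.

Producer surplus falls by 298 thousand.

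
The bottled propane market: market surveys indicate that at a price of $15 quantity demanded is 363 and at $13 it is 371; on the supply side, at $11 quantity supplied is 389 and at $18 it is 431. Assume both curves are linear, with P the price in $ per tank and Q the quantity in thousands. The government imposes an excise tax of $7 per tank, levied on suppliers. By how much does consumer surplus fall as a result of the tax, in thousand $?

Consumer surplus falls by $1573.32 thousand.

Demand slope: (371 − 363)/(13 − 15) = -4, so Qd = 423 − 4P.
Supply slope: (431 − 389)/(18 − 11) = 6, so Qs = 6P + 323.
Before the tax: set 423 − 4P = 6P + 323 → P* = $10, Q* = 383.
With the tax collected from suppliers, supply shifts: Qs = 6(P − 7) + 323.
New equilibrium: buyers pay $14.2, suppliers receive $7.2, Q = 366.2. (Wedge: Pb − Ps = 7.)
ΔCS is the trapezoid between Q = 366.2 and Q = 383 of height $4.2: ½ · (383 + 366.2) · 4.2 = $1573.32.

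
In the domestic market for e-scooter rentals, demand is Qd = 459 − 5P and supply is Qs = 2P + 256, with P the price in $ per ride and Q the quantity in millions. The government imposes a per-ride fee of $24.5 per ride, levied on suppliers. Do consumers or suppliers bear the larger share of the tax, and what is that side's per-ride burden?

Without the tax, 459 − 5P = 2P + 256 gives 7P = 203, so P* = $29 and Q* = 314.
With the tax collected from suppliers, supply shifts: Qs = 2(P − 24.5) + 256.
New equilibrium: consumers pay $36, suppliers receive $11.5, Q = 279. (Wedge: Pb − Ps = 24.5.)
Per-ride burden: consumers $7, suppliers $17.5.
Suppliers take the larger share because supply is less price-elastic here (demand slope 5 vs supply slope 2).

Suppliers bear the larger share: $17.5 per ride.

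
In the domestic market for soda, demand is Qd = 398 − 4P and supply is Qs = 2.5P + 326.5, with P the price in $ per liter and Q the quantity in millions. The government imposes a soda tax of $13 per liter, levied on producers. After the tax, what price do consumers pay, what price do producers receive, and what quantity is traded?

Consumers pay $16; producers receive $3; quantity = 334.

Before the tax: set 398 − 4P = 2.5P + 326.5 → P* = $11, Q* = 354.
With the tax collected from producers, supply shifts: Qs = 2.5(P − 13) + 326.5.
New equilibrium: consumers pay $16, producers receive $3, Q = 334. (Wedge: Pb − Ps = 13.)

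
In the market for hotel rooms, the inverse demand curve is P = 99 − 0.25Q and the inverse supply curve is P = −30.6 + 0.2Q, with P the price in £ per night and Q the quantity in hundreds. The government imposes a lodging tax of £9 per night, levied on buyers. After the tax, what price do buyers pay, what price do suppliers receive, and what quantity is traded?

Rewrite in direct form: Qd = 396 − 4P and Qs = 5P + 153.
Without the tax, 396 − 4P = 5P + 153 gives 9P = 243, so P* = £27 and Q* = 288.
With the tax collected from buyers, demand (in seller-price terms) shifts: Qd = 396 − 4(P + 9).
New equilibrium: buyers pay £32, suppliers receive £23, Q = 268. (Wedge: Pb − Ps = 9.)

Buyers pay £32; suppliers receive £23; quantity = 268.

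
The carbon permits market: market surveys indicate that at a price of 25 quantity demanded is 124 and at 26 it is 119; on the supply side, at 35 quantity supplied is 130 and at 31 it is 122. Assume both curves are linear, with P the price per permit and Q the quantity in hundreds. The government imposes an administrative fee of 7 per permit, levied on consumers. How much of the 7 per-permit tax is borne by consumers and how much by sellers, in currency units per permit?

Consumers bear 2 per permit; sellers bear 5 per permit.

Demand slope: (119 − 124)/(26 − 25) = -5, so Qd = 249 − 5P.
Supply slope: (122 − 130)/(31 − 35) = 2, so Qs = 2P + 60.
Before the tax: set 249 − 5P = 2P + 60 → P* = 27, Q* = 114.
With the tax collected from consumers, demand (in seller-price terms) shifts: Qd = 249 − 5(P + 7).
New equilibrium: consumers pay 29, sellers receive 22, Q = 104. (Wedge: Pb − Ps = 7.)
Burden on consumers: 2; on sellers: 5. (They sum to 7.)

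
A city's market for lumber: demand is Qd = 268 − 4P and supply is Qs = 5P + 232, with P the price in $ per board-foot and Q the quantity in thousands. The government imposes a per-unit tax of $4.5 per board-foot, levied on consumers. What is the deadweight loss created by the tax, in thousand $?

Before the tax: set 268 − 4P = 5P + 232 → P* = $4, Q* = 252.
With the tax collected from consumers, demand (in seller-price terms) shifts: Qd = 268 − 4(P + 4.5).
New equilibrium: consumers pay $6.5, sellers receive $2, Q = 242. (Wedge: Pb − Ps = 4.5.)
Quantity falls by |ΔQ| = |252 − 242| = 10.
DWL = ½ · t · |ΔQ| = ½ · 4.5 · 10 = $22.5.

Deadweight loss = $22.5 thousand.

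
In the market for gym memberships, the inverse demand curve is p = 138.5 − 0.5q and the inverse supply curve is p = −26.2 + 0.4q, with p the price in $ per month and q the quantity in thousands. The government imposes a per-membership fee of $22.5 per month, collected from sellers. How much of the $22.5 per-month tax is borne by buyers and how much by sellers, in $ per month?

Buyers bear $12.5 per month; sellers bear $10 per month.

Inverting to q(p) form: qd = 277 − 2p; qs = 2.5p + 65.5.
Without the tax, 277 − 2p = 2.5p + 65.5 gives 4.5p = 211.5, so p* = $47 and q* = 183.
With the tax collected from sellers, supply shifts: qs = 2.5(p − 22.5) + 65.5.
Solving gives q = 158 with buyers paying $59.5 and sellers receiving $37 (the $22.5 wedge).
Burden on buyers: $12.5; on sellers: $10. (They sum to $22.5.)
The less price-elastic side of the market bears the larger share of a per-unit tax.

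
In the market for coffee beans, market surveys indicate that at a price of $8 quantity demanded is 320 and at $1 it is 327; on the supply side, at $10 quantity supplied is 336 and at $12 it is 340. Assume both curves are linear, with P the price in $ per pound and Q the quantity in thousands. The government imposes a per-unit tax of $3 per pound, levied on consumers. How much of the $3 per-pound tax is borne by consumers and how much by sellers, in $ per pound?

Consumers bear $2 per pound; sellers bear $1 per pound.

Demand slope: (327 − 320)/(1 − 8) = -1, so Qd = 328 − P.
Supply slope: (340 − 336)/(12 − 10) = 2, so Qs = 2P + 316.
Without the tax, 328 − P = 2P + 316 gives 3P = 12, so P* = $4 and Q* = 324.
With the tax collected from consumers, demand (in seller-price terms) shifts: Qd = 328 − (P + 3).
New equilibrium: consumers pay $6, sellers receive $3, Q = 322. (Wedge: Pb − Ps = 3.)
Burden on consumers: $2; on sellers: $1. (They sum to $3.)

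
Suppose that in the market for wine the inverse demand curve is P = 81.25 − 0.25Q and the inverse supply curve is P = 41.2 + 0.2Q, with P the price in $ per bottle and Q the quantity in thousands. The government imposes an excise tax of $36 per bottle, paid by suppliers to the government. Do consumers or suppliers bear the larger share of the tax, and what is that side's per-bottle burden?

Rewrite in direct form: Qd = 325 − 4P and Qs = 5P − 206.
Before the tax: set 325 − 4P = 5P − 206 → P* = $59, Q* = 89.
With the tax collected from suppliers, supply shifts: Qs = 5(P − 36) − 206.
New equilibrium: consumers pay $79, suppliers receive $43, Q = 9. (Wedge: Pb − Ps = 36.)
Per-bottle burden: consumers $20, suppliers $16.
Consumers take the larger share because demand is less price-elastic here (demand slope 4 vs supply slope 5).

Consumers bear the larger share: $20 per bottle.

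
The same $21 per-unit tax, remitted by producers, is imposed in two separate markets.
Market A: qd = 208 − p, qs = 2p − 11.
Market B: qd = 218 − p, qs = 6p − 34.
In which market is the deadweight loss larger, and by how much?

Market B, by $42.

Market A: pre-tax p* = $73, q* = 135; post-tax q = 121; deadweight loss = $147.
Market B: pre-tax p* = $36, q* = 182; post-tax q = 164; deadweight loss = $189.
Difference: $147 vs $189 → market B is larger by $42.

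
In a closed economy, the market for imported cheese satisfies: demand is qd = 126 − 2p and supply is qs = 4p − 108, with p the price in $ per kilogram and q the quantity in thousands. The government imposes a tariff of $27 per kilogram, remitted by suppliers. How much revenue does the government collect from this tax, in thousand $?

Before the tax: set 126 − 2p = 4p − 108 → p* = $39, q* = 48.
With the tax collected from suppliers, supply shifts: qs = 4(p − 27) − 108.
New equilibrium: consumers pay $57, suppliers receive $30, q = 12. (Wedge: pb − ps = 27.)
Revenue = t · Q = 27 · 12 = $324.

Tax revenue = $324 thousand.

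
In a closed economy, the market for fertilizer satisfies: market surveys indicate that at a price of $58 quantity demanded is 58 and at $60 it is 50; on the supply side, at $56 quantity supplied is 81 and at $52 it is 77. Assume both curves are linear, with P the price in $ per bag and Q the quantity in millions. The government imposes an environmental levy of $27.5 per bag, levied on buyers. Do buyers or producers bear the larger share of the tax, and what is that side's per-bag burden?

Producers bear the larger share: $22 per bag.

Demand slope: (50 − 58)/(60 − 58) = -4, so Qd = 290 − 4P.
Supply slope: (77 − 81)/(52 − 56) = 1, so Qs = P + 25.
Without the tax, 290 − 4P = P + 25 gives 5P = 265, so P* = $53 and Q* = 78.
With the tax collected from buyers, demand (in seller-price terms) shifts: Qd = 290 − 4(P + 27.5).
Solving gives Q = 56 with buyers paying $58.5 and producers receiving $31 (the $27.5 wedge).
Per-bag burden: buyers $5.5, producers $22.
Producers take the larger share because supply is less price-elastic here (demand slope 4 vs supply slope 1).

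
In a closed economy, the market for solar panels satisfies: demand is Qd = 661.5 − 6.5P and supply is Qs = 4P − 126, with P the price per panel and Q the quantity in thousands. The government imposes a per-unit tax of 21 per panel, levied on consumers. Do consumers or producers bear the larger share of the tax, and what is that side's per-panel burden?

Producers bear the larger share: 13 per panel.

Before the tax: set 661.5 − 6.5P = 4P − 126 → P* = 75, Q* = 174.
With the tax collected from consumers, demand (in seller-price terms) shifts: Qd = 661.5 − 6.5(P + 21).
Solving gives Q = 122 with consumers paying 83 and producers receiving 62 (the 21 wedge).
Per-panel burden: consumers 8, producers 13.
Producers take the larger share because supply is less price-elastic here (demand slope 6.5 vs supply slope 4).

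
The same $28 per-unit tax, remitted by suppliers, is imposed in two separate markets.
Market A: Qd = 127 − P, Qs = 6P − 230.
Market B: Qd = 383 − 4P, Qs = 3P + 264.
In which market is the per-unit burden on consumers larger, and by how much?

Market A: pre-tax P* = $51, Q* = 76; post-tax Q = 52; per-unit burden on consumers = $24.
Market B: pre-tax P* = $17, Q* = 315; post-tax Q = 267; per-unit burden on consumers = $12.
Difference: $24 vs $12 → market A is larger by $12.

Market A, by $12.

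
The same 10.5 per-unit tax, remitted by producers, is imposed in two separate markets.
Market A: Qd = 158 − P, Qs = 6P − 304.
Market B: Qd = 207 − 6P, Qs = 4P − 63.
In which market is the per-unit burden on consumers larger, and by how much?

Market A, by 4.8.

Market A: pre-tax P* = 66, Q* = 92; post-tax Q = 83; per-unit burden on consumers = 9.
Market B: pre-tax P* = 27, Q* = 45; post-tax Q = 19.8; per-unit burden on consumers = 4.2.
Difference: 9 vs 4.2 → market A is larger by 4.8.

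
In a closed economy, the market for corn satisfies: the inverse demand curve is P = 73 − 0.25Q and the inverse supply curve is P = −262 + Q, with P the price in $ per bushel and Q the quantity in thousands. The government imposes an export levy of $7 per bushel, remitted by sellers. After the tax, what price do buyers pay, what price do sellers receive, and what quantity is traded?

Rewrite in direct form: Qd = 292 − 4P and Qs = P + 262.
Before the tax: set 292 − 4P = P + 262 → P* = $6, Q* = 268.
With the tax collected from sellers, supply shifts: Qs = (P − 7) + 262.
Solving gives Q = 262.4 with buyers paying $7.4 and sellers receiving $0.4 (the $7 wedge).

Buyers pay $7.4; sellers receive $0.4; quantity = 262.4.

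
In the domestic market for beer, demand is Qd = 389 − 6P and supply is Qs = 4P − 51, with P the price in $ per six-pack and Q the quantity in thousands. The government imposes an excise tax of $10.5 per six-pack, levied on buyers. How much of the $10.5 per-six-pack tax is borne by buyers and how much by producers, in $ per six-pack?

Without the tax, 389 − 6P = 4P − 51 gives 10P = 440, so P* = $44 and Q* = 125.
With the tax collected from buyers, demand (in seller-price terms) shifts: Qd = 389 − 6(P + 10.5).
New equilibrium: buyers pay $48.2, producers receive $37.7, Q = 99.8. (Wedge: Pb − Ps = 10.5.)
Burden on buyers: $4.2; on producers: $6.3. (They sum to $10.5.)
The less price-elastic side of the market bears the larger share of a per-unit tax.

Buyers bear $4.2 per six-pack; producers bear $6.3 per six-pack.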